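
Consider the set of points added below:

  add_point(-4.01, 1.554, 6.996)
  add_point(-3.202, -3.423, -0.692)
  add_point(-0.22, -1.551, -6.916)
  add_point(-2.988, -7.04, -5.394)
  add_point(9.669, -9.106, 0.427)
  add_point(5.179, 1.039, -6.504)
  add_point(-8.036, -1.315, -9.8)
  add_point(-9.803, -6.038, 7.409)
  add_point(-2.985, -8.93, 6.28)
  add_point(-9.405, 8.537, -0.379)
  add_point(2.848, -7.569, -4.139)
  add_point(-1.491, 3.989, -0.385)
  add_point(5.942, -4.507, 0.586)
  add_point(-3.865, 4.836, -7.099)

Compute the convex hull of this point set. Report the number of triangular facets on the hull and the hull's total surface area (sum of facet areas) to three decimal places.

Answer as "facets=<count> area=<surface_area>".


12 of the 14 inputs are extreme points: [0, 3, 4, 5, 6, 7, 8, 9, 10, 11, 12, 13].

Triangle areas on the boundary:
  f1: (p6, p9, p7) → 107.7384
  f2: (p0, p9, p7) → 53.5462
  f3: (p3, p6, p7) → 63.5455
  f4: (p13, p6, p9) → 36.3388
  f5: (p13, p5, p9) → 35.4548
  f6: (p13, p5, p6) → 38.0223
  f7: (p8, p0, p7) → 34.6541
  f8: (p8, p0, p4) → 72.9921
  f9: (p8, p3, p7) → 44.1303
  f10: (p8, p3, p4) → 75.1186
  f11: (p12, p5, p4) → 23.0254
  f12: (p12, p0, p4) → 21.4948
  f13: (p11, p5, p9) → 28.1225
  f14: (p11, p0, p9) → 37.0214
  f15: (p11, p12, p5) → 41.5793
  f16: (p11, p12, p0) → 46.0600
  f17: (p10, p5, p4) → 38.3087
  f18: (p10, p3, p4) → 9.4355
  f19: (p10, p5, p6) → 59.9787
  f20: (p10, p3, p6) → 18.3308
Σ area = 884.898

Euler characteristic 12−30+20 = 2 ✓

facets=20 area=884.898


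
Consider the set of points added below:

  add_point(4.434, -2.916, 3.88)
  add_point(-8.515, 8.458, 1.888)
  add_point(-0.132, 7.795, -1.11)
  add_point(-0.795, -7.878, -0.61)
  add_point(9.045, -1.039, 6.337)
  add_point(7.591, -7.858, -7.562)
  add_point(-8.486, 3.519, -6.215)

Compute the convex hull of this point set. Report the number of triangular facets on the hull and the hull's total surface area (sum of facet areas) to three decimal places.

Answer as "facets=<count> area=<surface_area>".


facets=10 area=654.941

Extreme-point indices: [0, 1, 2, 3, 4, 5, 6] — 7 of 7 on the boundary.

Per-facet area ½‖(b−a)×(c−a)‖:
  f1: (p5, p3, p4) → 73.4583
  f2: (p6, p3, p1) → 70.2316
  f3: (p6, p5, p3) → 79.8726
  f4: (p0, p4, p1) → 43.0313
  f5: (p0, p3, p1) → 72.9752
  f6: (p0, p3, p4) → 7.8513
  f7: (p2, p4, p1) → 58.5165
  f8: (p2, p5, p4) → 111.1729
  f9: (p2, p6, p1) → 40.0126
  f10: (p2, p6, p5) → 97.8185
Σ area = 654.941

Check V−E+F: 7 − 15 + 10 = 2.


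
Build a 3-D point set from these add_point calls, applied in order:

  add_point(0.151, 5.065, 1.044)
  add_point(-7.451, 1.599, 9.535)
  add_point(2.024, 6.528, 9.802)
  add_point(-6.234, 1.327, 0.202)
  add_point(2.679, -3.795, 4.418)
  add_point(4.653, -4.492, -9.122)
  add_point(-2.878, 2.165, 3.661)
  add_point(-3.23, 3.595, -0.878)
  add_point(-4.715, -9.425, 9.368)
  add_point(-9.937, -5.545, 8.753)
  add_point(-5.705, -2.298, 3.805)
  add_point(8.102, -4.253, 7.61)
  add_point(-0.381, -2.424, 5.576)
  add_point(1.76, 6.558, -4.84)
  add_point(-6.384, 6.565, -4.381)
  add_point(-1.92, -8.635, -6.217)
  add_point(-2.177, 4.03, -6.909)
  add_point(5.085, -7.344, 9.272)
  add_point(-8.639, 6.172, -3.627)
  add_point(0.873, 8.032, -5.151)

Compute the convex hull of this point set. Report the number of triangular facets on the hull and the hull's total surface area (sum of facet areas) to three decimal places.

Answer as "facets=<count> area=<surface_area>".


facets=22 area=1095.459

13 of the 20 inputs are extreme points: [1, 2, 5, 8, 9, 11, 13, 14, 15, 16, 17, 18, 19].

Facet areas (half cross-product norm):
  f1: (p18, p2, p19) → 73.5766
  f2: (p13, p5, p11) → 99.1250
  f3: (p13, p5, p19) → 6.0778
  f4: (p13, p2, p11) → 90.7875
  f5: (p13, p2, p19) → 12.5705
  f6: (p17, p5, p11) → 38.6482
  f7: (p17, p2, p11) → 28.5263
  f8: (p17, p8, p2) → 71.2103
  f9: (p16, p5, p19) → 28.4296
  f10: (p1, p18, p9) → 52.2776
  f11: (p1, p18, p2) → 74.6014
  f12: (p1, p8, p9) → 23.8021
  f13: (p1, p8, p2) → 58.9899
  f14: (p15, p17, p5) → 70.6360
  f15: (p15, p17, p8) → 77.9361
  f16: (p15, p8, p9) → 51.7890
  f17: (p15, p18, p9) → 124.1110
  f18: (p15, p16, p5) → 45.5176
  f19: (p15, p16, p18) → 46.0696
  f20: (p14, p18, p19) → 1.9240
  f21: (p14, p16, p19) → 14.6955
  f22: (p14, p16, p18) → 4.1577
Σ area = 1095.459

Euler characteristic 13−33+22 = 2 ✓


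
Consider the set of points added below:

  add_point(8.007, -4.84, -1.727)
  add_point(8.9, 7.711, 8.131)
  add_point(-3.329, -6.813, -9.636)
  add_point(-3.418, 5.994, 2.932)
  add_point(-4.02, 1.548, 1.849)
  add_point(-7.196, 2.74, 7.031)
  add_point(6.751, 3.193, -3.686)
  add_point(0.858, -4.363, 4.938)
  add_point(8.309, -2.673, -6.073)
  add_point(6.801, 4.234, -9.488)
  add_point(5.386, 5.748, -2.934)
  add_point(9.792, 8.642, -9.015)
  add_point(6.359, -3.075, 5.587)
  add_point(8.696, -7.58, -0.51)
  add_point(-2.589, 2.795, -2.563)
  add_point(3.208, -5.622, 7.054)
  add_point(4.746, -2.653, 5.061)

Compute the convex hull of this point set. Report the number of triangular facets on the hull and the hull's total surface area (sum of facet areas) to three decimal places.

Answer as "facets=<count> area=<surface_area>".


facets=18 area=995.433

11 of the 17 inputs are extreme points: [1, 2, 3, 5, 8, 9, 11, 12, 13, 14, 15].

Triangle areas on the boundary:
  f1: (p1, p13, p11) → 135.3954
  f2: (p14, p2, p5) → 54.9988
  f3: (p14, p2, p11) → 89.9280
  f4: (p8, p13, p11) → 25.3827
  f5: (p8, p2, p13) → 47.7053
  f6: (p3, p1, p5) → 40.6855
  f7: (p3, p1, p11) → 109.3865
  f8: (p3, p14, p5) → 19.2392
  f9: (p3, p14, p11) → 46.6105
  f10: (p15, p1, p5) → 93.4370
  f11: (p15, p2, p5) → 116.2765
  f12: (p15, p2, p13) → 72.1571
  f13: (p9, p2, p11) → 6.6077
  f14: (p9, p8, p11) → 17.1138
  f15: (p9, p8, p2) → 50.4652
  f16: (p12, p1, p13) → 34.4665
  f17: (p12, p15, p13) → 16.9198
  f18: (p12, p15, p1) → 18.6573
Σ area = 995.433

Euler: V−E+F = 11−27+18 = 2.


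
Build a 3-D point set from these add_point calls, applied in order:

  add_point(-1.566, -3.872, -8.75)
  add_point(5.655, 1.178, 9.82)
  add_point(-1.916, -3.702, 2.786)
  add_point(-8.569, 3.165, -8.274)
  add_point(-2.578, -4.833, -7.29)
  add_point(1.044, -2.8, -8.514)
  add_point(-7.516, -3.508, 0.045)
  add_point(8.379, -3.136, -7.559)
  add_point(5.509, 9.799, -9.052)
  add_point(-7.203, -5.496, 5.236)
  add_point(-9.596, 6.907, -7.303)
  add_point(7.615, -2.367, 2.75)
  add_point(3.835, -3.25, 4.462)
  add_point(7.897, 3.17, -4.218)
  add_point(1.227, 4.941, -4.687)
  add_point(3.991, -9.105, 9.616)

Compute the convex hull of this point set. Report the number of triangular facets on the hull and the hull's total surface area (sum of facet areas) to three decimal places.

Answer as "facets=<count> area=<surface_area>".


facets=20 area=1049.031

12 of the 16 inputs are extreme points: [0, 1, 3, 4, 6, 7, 8, 9, 10, 11, 13, 15].

Per-facet area ½‖(b−a)×(c−a)‖:
  f1: (p1, p8, p10) → 158.1403
  f2: (p9, p1, p10) → 135.1953
  f3: (p0, p8, p7) → 66.1416
  f4: (p13, p8, p7) → 27.4636
  f5: (p13, p1, p8) → 48.2522
  f6: (p15, p9, p1) → 64.7860
  f7: (p3, p8, p10) → 30.7918
  f8: (p3, p0, p8) → 72.8930
  f9: (p11, p15, p7) → 40.8676
  f10: (p11, p15, p1) → 38.7542
  f11: (p11, p13, p7) → 31.3221
  f12: (p11, p13, p1) → 32.9890
  f13: (p4, p15, p9) → 83.8491
  f14: (p4, p3, p0) → 10.0243
  f15: (p4, p0, p7) → 9.0810
  f16: (p4, p15, p7) → 98.8542
  f17: (p6, p4, p9) → 18.2275
  f18: (p6, p4, p3) → 41.7547
  f19: (p6, p9, p10) → 20.1853
  f20: (p6, p3, p10) → 19.4579
Σ area = 1049.031

Euler characteristic 12−30+20 = 2 ✓


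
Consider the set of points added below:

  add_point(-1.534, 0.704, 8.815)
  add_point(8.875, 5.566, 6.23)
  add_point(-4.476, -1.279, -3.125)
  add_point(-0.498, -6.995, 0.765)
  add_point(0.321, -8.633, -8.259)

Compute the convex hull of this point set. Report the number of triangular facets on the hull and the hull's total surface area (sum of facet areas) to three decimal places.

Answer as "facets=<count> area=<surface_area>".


Points on the hull: [0, 1, 2, 3, 4] (5 of 5).

Triangle areas on the boundary:
  f1: (p4, p1, p2) → 88.2647
  f2: (p0, p1, p2) → 73.1885
  f3: (p3, p4, p2) → 34.9622
  f4: (p3, p0, p2) → 43.8193
  f5: (p3, p4, p1) → 69.7994
  f6: (p3, p0, p1) → 65.8034
Σ area = 375.837

Euler: V−E+F = 5−9+6 = 2.

facets=6 area=375.837


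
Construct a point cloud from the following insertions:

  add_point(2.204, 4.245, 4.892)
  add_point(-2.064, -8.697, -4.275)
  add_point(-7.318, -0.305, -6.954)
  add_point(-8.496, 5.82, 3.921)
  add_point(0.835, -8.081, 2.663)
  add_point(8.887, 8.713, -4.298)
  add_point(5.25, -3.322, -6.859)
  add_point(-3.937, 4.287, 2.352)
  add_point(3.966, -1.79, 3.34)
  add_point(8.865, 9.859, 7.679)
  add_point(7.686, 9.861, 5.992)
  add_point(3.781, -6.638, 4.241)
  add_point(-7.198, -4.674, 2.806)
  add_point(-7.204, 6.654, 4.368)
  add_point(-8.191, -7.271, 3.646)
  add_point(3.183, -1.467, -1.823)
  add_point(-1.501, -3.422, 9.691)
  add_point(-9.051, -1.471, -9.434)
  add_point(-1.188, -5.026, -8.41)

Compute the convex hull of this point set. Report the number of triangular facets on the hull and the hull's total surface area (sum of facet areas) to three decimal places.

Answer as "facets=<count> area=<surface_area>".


facets=22 area=1104.623

Points on the hull: [1, 3, 4, 5, 6, 9, 10, 11, 13, 14, 16, 17, 18] (13 of 19).

Per-facet area ½‖(b−a)×(c−a)‖:
  f1: (p13, p5, p17) → 143.6740
  f2: (p14, p1, p17) → 56.8120
  f3: (p9, p13, p16) → 99.3141
  f4: (p9, p6, p5) → 73.9288
  f5: (p18, p1, p17) → 23.7626
  f6: (p18, p6, p1) → 18.9434
  f7: (p18, p5, p17) → 74.1610
  f8: (p18, p6, p5) → 36.7546
  f9: (p11, p6, p1) → 47.0831
  f10: (p11, p9, p16) → 68.9766
  f11: (p11, p9, p6) → 102.0679
  f12: (p3, p13, p16) → 10.1815
  f13: (p3, p14, p16) → 59.1324
  f14: (p3, p13, p17) → 10.3867
  f15: (p3, p14, p17) → 86.5686
  f16: (p10, p13, p5) → 79.8207
  f17: (p10, p9, p5) → 7.1782
  f18: (p10, p9, p13) → 12.0653
  f19: (p4, p14, p1) → 33.0692
  f20: (p4, p11, p1) → 9.2061
  f21: (p4, p14, p16) → 36.5786
  f22: (p4, p11, p16) → 14.9580
Σ area = 1104.623

Check V−E+F: 13 − 33 + 22 = 2.


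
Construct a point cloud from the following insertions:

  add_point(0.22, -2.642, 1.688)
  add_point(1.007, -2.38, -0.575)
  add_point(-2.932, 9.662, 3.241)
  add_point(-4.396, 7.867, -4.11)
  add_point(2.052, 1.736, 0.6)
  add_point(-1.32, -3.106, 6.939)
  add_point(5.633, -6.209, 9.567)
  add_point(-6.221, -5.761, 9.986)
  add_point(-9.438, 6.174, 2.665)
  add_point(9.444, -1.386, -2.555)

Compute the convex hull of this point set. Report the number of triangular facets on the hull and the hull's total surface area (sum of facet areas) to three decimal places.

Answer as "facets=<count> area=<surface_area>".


facets=10 area=659.406

7 of the 10 inputs are extreme points: [1, 2, 3, 6, 7, 8, 9].

Facet areas (half cross-product norm):
  f1: (p2, p7, p8) → 52.5449
  f2: (p6, p2, p9) → 115.0362
  f3: (p6, p2, p7) → 100.2870
  f4: (p1, p6, p9) → 50.8464
  f5: (p1, p6, p7) → 64.8798
  f6: (p3, p7, p8) → 55.7683
  f7: (p3, p1, p7) → 78.4497
  f8: (p3, p1, p9) → 50.8804
  f9: (p3, p2, p8) → 26.7208
  f10: (p3, p2, p9) → 63.9929
Σ area = 659.406

Euler: V−E+F = 7−15+10 = 2.


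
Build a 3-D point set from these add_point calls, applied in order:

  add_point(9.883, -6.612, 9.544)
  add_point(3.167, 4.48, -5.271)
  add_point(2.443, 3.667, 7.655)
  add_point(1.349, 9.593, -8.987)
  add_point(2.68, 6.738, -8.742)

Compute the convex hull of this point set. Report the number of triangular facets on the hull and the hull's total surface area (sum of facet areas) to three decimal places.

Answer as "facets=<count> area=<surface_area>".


facets=6 area=260.105

Extreme-point indices: [0, 1, 2, 3, 4] — 5 of 5 on the boundary.

Per-facet area ½‖(b−a)×(c−a)‖:
  f1: (p2, p0, p3) → 101.8085
  f2: (p2, p1, p3) → 34.2436
  f3: (p2, p1, p0) → 82.0719
  f4: (p4, p0, p3) → 26.9820
  f5: (p4, p1, p3) → 5.2537
  f6: (p4, p1, p0) → 9.7454
Σ area = 260.105

Euler characteristic 5−9+6 = 2 ✓


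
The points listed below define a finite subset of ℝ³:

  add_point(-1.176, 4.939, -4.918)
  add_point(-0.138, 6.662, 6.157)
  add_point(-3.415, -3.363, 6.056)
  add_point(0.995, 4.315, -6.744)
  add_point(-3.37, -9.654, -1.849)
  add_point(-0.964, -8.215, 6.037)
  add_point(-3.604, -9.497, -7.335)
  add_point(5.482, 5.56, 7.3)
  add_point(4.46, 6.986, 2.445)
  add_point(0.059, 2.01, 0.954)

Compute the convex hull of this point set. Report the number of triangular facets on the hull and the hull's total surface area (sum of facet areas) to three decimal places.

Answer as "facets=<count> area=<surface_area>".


Points on the hull: [0, 1, 2, 3, 4, 5, 6, 7, 8] (9 of 10).

Area of each hull facet:
  f1: (p1, p8, p7) → 13.6325
  f2: (p3, p7, p6) → 105.2874
  f3: (p3, p8, p7) → 14.0870
  f4: (p5, p7, p6) → 101.2315
  f5: (p5, p4, p6) → 7.2943
  f6: (p2, p4, p6) → 17.9224
  f7: (p2, p5, p4) → 22.7398
  f8: (p2, p1, p7) → 30.5703
  f9: (p2, p5, p7) → 32.6909
  f10: (p0, p2, p6) → 90.8750
  f11: (p0, p2, p1) → 58.3536
  f12: (p0, p3, p6) → 21.1591
  f13: (p0, p1, p8) → 28.0964
  f14: (p0, p3, p8) → 13.7346
Σ area = 557.675

Check V−E+F: 9 − 21 + 14 = 2.

facets=14 area=557.675


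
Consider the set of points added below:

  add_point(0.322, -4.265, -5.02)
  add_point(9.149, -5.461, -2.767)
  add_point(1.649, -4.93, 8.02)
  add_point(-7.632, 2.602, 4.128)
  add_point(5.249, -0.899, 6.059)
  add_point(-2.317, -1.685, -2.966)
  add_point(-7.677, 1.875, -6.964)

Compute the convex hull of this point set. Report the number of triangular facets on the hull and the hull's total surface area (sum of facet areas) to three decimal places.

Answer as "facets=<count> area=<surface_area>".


6 of the 7 inputs are extreme points: [0, 1, 2, 3, 4, 6].

Facet areas (half cross-product norm):
  f1: (p3, p2, p6) → 67.2168
  f2: (p0, p1, p6) → 23.0495
  f3: (p0, p2, p6) → 64.3459
  f4: (p0, p2, p1) → 56.5392
  f5: (p4, p1, p6) → 95.5776
  f6: (p4, p3, p6) → 74.3277
  f7: (p4, p2, p1) → 29.9902
  f8: (p4, p3, p2) → 36.0629
Σ area = 447.110

Euler characteristic 6−12+8 = 2 ✓

facets=8 area=447.110


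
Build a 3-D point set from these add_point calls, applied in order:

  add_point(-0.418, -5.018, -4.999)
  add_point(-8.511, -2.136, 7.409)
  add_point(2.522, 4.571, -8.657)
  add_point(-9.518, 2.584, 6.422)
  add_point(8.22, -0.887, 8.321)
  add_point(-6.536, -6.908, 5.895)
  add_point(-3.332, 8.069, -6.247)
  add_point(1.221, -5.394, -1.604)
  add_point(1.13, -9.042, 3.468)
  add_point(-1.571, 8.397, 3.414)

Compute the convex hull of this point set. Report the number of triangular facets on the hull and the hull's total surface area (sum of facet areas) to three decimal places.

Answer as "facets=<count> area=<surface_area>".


Points on the hull: [0, 1, 2, 3, 4, 5, 6, 7, 8, 9] (10 of 10).

Per-facet area ½‖(b−a)×(c−a)‖:
  f1: (p9, p4, p3) → 73.7675
  f2: (p9, p2, p4) → 95.1824
  f3: (p5, p8, p4) → 47.6405
  f4: (p6, p9, p3) → 50.1495
  f5: (p6, p9, p2) → 34.8250
  f6: (p6, p5, p3) → 74.1489
  f7: (p1, p4, p3) → 40.9586
  f8: (p1, p5, p3) → 6.5771
  f9: (p1, p5, p4) → 43.3493
  f10: (p0, p5, p8) → 39.5233
  f11: (p0, p6, p2) → 38.4248
  f12: (p0, p6, p5) → 84.4583
  f13: (p7, p8, p4) → 36.8952
  f14: (p7, p0, p8) → 7.4210
  f15: (p7, p2, p4) → 79.1189
  f16: (p7, p0, p2) → 19.4318
Σ area = 771.872

Check V−E+F: 10 − 24 + 16 = 2.

facets=16 area=771.872


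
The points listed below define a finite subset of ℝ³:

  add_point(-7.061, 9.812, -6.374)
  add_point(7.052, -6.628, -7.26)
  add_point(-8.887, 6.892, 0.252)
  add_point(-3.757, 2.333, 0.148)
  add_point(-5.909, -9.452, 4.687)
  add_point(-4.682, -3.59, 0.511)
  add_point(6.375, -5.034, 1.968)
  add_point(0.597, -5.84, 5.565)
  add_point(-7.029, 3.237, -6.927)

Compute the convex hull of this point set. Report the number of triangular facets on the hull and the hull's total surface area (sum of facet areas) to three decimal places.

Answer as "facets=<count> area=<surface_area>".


facets=10 area=638.293

Hull vertices (7/9): indices [0, 1, 2, 4, 6, 7, 8].

Facet areas (half cross-product norm):
  f1: (p7, p4, p2) → 61.8890
  f2: (p8, p4, p2) → 69.0846
  f3: (p8, p4, p1) → 131.4129
  f4: (p6, p7, p2) → 55.9445
  f5: (p6, p4, p1) → 61.1956
  f6: (p6, p7, p4) → 17.6260
  f7: (p0, p8, p2) → 23.3898
  f8: (p0, p8, p1) → 46.3258
  f9: (p0, p6, p2) → 72.0224
  f10: (p0, p6, p1) → 99.4023
Σ area = 638.293

Euler: V−E+F = 7−15+10 = 2.


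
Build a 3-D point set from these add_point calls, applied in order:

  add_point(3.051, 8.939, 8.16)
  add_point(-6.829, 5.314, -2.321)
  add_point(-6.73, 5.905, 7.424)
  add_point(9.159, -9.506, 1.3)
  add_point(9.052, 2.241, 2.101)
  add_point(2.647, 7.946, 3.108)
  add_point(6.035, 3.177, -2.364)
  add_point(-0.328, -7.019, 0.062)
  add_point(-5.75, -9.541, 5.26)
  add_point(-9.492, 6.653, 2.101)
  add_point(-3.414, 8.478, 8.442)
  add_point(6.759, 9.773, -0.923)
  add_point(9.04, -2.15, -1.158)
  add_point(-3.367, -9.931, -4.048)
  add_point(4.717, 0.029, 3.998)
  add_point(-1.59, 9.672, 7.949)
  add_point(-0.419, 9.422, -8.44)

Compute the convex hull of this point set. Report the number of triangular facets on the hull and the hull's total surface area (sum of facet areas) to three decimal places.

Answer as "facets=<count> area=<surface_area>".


facets=22 area=1100.791

Points on the hull: [0, 1, 2, 3, 4, 8, 9, 10, 11, 12, 13, 15, 16] (13 of 17).

Facet areas (half cross-product norm):
  f1: (p12, p16, p11) → 62.9181
  f2: (p12, p13, p3) → 52.5343
  f3: (p12, p13, p16) → 121.7106
  f4: (p1, p16, p9) → 17.4723
  f5: (p1, p13, p9) → 37.5702
  f6: (p1, p13, p16) → 75.3480
  f7: (p15, p16, p9) → 72.3331
  f8: (p15, p16, p11) → 63.2606
  f9: (p15, p0, p11) → 21.9600
  f10: (p4, p0, p11) → 39.5560
  f11: (p4, p12, p11) → 19.9327
  f12: (p4, p0, p3) → 48.0028
  f13: (p4, p12, p3) → 17.3867
  f14: (p10, p15, p9) → 8.6495
  f15: (p10, p15, p0) → 3.6901
  f16: (p8, p13, p3) → 64.7421
  f17: (p8, p0, p3) → 147.6556
  f18: (p8, p10, p0) → 58.7674
  f19: (p8, p13, p9) → 81.0348
  f20: (p2, p10, p9) → 11.4142
  f21: (p2, p8, p9) → 47.2019
  f22: (p2, p8, p10) → 27.6495
Σ area = 1100.791

Euler: V−E+F = 13−33+22 = 2.


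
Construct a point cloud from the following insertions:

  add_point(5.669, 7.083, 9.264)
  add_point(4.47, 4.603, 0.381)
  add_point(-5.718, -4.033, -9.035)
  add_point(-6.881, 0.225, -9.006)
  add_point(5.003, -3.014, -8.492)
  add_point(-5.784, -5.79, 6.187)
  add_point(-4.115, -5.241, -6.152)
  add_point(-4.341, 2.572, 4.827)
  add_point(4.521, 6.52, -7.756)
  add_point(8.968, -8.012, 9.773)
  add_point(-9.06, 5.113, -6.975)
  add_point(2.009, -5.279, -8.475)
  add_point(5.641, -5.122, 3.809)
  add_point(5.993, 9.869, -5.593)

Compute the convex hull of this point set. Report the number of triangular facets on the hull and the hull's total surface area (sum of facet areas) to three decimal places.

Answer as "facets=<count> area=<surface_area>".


facets=20 area=1103.064

Points on the hull: [0, 2, 3, 4, 5, 6, 7, 8, 9, 10, 11, 13] (12 of 14).

Facet areas (half cross-product norm):
  f1: (p0, p13, p10) → 119.7916
  f2: (p0, p13, p9) → 114.3221
  f3: (p8, p13, p10) → 26.6852
  f4: (p5, p0, p9) → 110.9096
  f5: (p5, p6, p9) → 95.0458
  f6: (p5, p2, p10) → 75.8605
  f7: (p5, p6, p2) → 14.0589
  f8: (p3, p2, p10) → 4.7580
  f9: (p3, p8, p10) → 37.2078
  f10: (p4, p13, p9) → 128.0442
  f11: (p4, p8, p13) → 12.0319
  f12: (p4, p3, p2) → 23.4501
  f13: (p4, p3, p8) → 56.1693
  f14: (p7, p0, p10) → 62.8347
  f15: (p7, p5, p10) → 53.5700
  f16: (p7, p5, p0) → 45.3571
  f17: (p11, p6, p9) → 64.5824
  f18: (p11, p4, p9) → 36.3170
  f19: (p11, p6, p2) → 11.3952
  f20: (p11, p4, p2) → 10.6727
Σ area = 1103.064

Euler: V−E+F = 12−30+20 = 2.


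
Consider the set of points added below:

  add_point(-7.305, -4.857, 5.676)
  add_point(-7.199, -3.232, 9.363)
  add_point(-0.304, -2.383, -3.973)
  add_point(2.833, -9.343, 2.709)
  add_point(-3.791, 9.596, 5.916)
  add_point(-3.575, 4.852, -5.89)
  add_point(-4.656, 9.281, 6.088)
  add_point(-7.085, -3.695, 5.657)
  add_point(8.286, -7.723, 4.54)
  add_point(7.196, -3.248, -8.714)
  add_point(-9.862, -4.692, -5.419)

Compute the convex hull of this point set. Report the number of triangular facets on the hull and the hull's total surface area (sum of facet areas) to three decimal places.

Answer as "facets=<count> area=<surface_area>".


facets=14 area=875.890

Hull vertices (9/11): indices [0, 1, 3, 4, 5, 6, 8, 9, 10].

Per-facet area ½‖(b−a)×(c−a)‖:
  f1: (p9, p4, p8) → 143.9594
  f2: (p1, p4, p8) → 115.2398
  f3: (p5, p9, p10) → 78.6420
  f4: (p5, p9, p4) → 79.3927
  f5: (p3, p1, p8) → 36.8944
  f6: (p3, p9, p10) → 102.6208
  f7: (p3, p9, p8) → 40.3231
  f8: (p6, p1, p10) → 98.7751
  f9: (p6, p1, p4) → 5.1829
  f10: (p6, p5, p10) → 71.7649
  f11: (p6, p5, p4) → 5.9477
  f12: (p0, p1, p10) → 10.4027
  f13: (p0, p3, p10) → 65.2658
  f14: (p0, p3, p1) → 21.4791
Σ area = 875.890

Euler characteristic 9−21+14 = 2 ✓


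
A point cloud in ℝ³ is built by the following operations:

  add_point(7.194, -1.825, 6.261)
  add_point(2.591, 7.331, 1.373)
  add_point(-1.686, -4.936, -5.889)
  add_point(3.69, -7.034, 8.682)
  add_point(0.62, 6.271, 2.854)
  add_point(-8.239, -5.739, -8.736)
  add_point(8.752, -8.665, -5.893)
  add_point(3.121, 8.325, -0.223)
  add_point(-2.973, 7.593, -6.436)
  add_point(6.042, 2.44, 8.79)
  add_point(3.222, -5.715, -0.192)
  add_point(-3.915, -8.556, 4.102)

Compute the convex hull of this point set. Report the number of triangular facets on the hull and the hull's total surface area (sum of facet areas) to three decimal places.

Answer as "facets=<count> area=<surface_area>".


Extreme-point indices: [0, 1, 3, 4, 5, 6, 7, 8, 9, 11] — 10 of 12 on the boundary.

Facet areas (half cross-product norm):
  f1: (p9, p7, p6) → 99.4798
  f2: (p11, p6, p5) → 105.4542
  f3: (p8, p6, p5) → 123.5966
  f4: (p8, p7, p6) → 81.7155
  f5: (p8, p11, p5) → 100.1656
  f6: (p3, p11, p6) → 68.1616
  f7: (p3, p11, p9) → 40.7912
  f8: (p4, p11, p9) → 66.3710
  f9: (p4, p8, p11) → 77.7929
  f10: (p4, p8, p7) → 19.4642
  f11: (p0, p9, p6) → 17.9976
  f12: (p0, p3, p6) → 47.2101
  f13: (p0, p3, p9) → 16.0296
  f14: (p1, p9, p7) → 5.6025
  f15: (p1, p4, p7) → 1.3761
  f16: (p1, p4, p9) → 11.9005
Σ area = 883.109

Euler characteristic 10−24+16 = 2 ✓

facets=16 area=883.109


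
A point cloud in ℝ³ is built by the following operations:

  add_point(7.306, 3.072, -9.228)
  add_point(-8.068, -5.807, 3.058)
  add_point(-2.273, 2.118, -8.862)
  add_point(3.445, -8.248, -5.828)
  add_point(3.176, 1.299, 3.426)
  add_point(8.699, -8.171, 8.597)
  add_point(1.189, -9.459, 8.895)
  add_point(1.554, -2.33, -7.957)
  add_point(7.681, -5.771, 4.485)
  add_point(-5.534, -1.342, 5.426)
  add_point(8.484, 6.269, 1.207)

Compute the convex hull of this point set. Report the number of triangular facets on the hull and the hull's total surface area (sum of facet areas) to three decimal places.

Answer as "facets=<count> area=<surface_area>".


facets=14 area=839.240

Hull vertices (9/11): indices [0, 1, 2, 3, 5, 6, 7, 9, 10].

Facet areas (half cross-product norm):
  f1: (p0, p10, p5) → 87.6612
  f2: (p3, p0, p5) → 94.4225
  f3: (p9, p10, p5) → 114.6529
  f4: (p2, p3, p1) → 84.2045
  f5: (p2, p9, p1) → 42.2660
  f6: (p2, p0, p10) → 52.6113
  f7: (p2, p9, p10) → 105.1411
  f8: (p6, p9, p1) → 30.8814
  f9: (p6, p9, p5) → 37.5432
  f10: (p6, p3, p1) → 78.8942
  f11: (p6, p3, p5) → 55.8162
  f12: (p7, p3, p0) → 23.3933
  f13: (p7, p2, p0) → 23.6739
  f14: (p7, p2, p3) → 8.0784
Σ area = 839.240

Check V−E+F: 9 − 21 + 14 = 2.


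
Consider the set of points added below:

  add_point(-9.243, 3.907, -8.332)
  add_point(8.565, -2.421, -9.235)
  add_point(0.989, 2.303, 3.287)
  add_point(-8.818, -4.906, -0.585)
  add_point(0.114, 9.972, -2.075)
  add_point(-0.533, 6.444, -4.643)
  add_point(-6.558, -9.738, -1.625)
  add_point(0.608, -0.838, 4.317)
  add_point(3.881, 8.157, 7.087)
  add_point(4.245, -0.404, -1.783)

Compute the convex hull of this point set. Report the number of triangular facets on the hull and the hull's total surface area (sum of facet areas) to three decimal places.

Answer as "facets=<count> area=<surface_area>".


Extreme-point indices: [0, 1, 3, 4, 6, 7, 8] — 7 of 10 on the boundary.

Triangle areas on the boundary:
  f1: (p6, p1, p0) → 131.2682
  f2: (p4, p1, p0) → 104.2775
  f3: (p4, p8, p0) → 49.8220
  f4: (p4, p8, p1) → 83.5079
  f5: (p3, p6, p0) → 26.5179
  f6: (p3, p8, p0) → 113.2960
  f7: (p7, p6, p1) → 99.9588
  f8: (p7, p8, p1) → 77.6363
  f9: (p7, p3, p6) → 30.8668
  f10: (p7, p3, p8) → 39.6456
Σ area = 756.797

Euler characteristic 7−15+10 = 2 ✓

facets=10 area=756.797


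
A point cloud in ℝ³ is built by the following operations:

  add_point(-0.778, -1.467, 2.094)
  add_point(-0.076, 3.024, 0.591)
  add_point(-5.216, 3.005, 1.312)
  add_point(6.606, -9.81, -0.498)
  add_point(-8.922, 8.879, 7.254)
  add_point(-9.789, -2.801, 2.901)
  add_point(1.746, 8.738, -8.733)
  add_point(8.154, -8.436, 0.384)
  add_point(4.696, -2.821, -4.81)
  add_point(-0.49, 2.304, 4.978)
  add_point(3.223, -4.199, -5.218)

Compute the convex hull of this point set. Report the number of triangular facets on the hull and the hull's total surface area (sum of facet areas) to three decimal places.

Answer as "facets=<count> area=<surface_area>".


facets=12 area=681.256

Points on the hull: [3, 4, 5, 6, 7, 8, 9, 10] (8 of 11).

Area of each hull facet:
  f1: (p4, p6, p5) → 116.0072
  f2: (p10, p6, p5) → 103.7638
  f3: (p9, p7, p5) → 78.1317
  f4: (p9, p4, p5) → 55.5763
  f5: (p9, p6, p7) → 111.0419
  f6: (p9, p4, p6) → 83.5933
  f7: (p3, p7, p5) → 19.3987
  f8: (p3, p10, p5) → 61.8114
  f9: (p8, p6, p7) → 22.3367
  f10: (p8, p10, p6) → 11.9189
  f11: (p8, p3, p7) → 9.3778
  f12: (p8, p3, p10) → 8.2987
Σ area = 681.256

Check V−E+F: 8 − 18 + 12 = 2.


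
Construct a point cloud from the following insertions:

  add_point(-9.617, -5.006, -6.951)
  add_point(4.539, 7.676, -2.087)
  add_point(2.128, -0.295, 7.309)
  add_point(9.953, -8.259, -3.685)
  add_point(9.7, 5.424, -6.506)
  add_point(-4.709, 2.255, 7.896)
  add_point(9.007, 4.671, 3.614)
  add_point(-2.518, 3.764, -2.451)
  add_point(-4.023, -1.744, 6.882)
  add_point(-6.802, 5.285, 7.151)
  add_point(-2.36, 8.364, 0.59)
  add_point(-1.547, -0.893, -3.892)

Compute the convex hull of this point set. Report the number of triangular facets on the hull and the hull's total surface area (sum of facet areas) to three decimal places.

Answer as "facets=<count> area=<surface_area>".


Points on the hull: [0, 1, 2, 3, 4, 5, 6, 8, 9, 10] (10 of 12).

Triangle areas on the boundary:
  f1: (p4, p3, p0) → 137.3703
  f2: (p4, p10, p0) → 121.3565
  f3: (p4, p6, p3) → 68.3825
  f4: (p8, p3, p0) → 135.6040
  f5: (p9, p10, p0) → 71.1666
  f6: (p9, p8, p0) → 57.4915
  f7: (p9, p8, p5) → 4.5590
  f8: (p9, p6, p10) → 51.5046
  f9: (p1, p6, p10) → 27.7753
  f10: (p1, p4, p10) → 10.3743
  f11: (p1, p4, p6) → 27.9696
  f12: (p2, p6, p3) → 67.1029
  f13: (p2, p8, p3) → 46.9898
  f14: (p2, p8, p5) → 13.2065
  f15: (p2, p9, p5) → 8.5149
  f16: (p2, p9, p6) → 45.8244
Σ area = 895.193

Euler: V−E+F = 10−24+16 = 2.

facets=16 area=895.193


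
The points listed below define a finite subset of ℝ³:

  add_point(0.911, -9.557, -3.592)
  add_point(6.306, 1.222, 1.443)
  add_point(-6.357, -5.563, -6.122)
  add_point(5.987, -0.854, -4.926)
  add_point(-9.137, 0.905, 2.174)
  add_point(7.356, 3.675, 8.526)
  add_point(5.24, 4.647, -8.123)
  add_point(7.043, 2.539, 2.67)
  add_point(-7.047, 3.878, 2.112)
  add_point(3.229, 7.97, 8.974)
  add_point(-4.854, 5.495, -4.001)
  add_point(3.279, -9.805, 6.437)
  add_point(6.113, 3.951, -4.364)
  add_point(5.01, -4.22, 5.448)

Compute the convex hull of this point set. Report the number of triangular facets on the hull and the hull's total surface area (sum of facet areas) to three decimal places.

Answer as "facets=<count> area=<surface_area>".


facets=22 area=871.016

Extreme-point indices: [0, 2, 3, 4, 5, 6, 7, 8, 9, 10, 11, 12, 13] — 13 of 14 on the boundary.

Facet areas (half cross-product norm):
  f1: (p2, p11, p4) → 85.5854
  f2: (p9, p11, p4) → 122.5495
  f3: (p9, p11, p5) → 36.9716
  f4: (p9, p6, p5) → 50.1344
  f5: (p0, p2, p11) → 39.0153
  f6: (p0, p2, p6) → 64.7499
  f7: (p10, p9, p6) → 83.6730
  f8: (p10, p2, p4) → 44.8927
  f9: (p10, p2, p6) → 62.0967
  f10: (p13, p11, p5) → 13.0743
  f11: (p13, p7, p5) → 22.3027
  f12: (p12, p6, p5) → 5.1633
  f13: (p12, p7, p5) → 8.3237
  f14: (p8, p9, p4) → 16.8441
  f15: (p8, p10, p4) → 11.1388
  f16: (p8, p10, p9) → 43.0854
  f17: (p3, p0, p6) → 21.8022
  f18: (p3, p12, p6) → 9.4718
  f19: (p3, p0, p11) → 52.3496
  f20: (p3, p12, p7) → 17.4522
  f21: (p3, p13, p11) → 28.5966
  f22: (p3, p13, p7) → 31.7427
Σ area = 871.016

Euler: V−E+F = 13−33+22 = 2.


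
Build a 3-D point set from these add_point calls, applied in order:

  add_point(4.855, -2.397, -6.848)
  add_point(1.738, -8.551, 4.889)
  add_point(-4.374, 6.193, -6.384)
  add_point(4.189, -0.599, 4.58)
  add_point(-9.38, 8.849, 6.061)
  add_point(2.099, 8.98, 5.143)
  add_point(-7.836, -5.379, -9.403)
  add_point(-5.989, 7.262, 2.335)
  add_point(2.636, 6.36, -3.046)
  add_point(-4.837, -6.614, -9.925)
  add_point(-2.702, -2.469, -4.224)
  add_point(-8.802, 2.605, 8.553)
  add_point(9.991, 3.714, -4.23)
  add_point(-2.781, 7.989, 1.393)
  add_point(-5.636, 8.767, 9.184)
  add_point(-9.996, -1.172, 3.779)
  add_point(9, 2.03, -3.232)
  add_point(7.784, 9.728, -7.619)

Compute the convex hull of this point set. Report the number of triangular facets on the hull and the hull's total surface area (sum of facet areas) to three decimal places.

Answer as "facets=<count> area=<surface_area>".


Points on the hull: [0, 1, 2, 3, 4, 5, 6, 9, 11, 12, 14, 15, 16, 17] (14 of 18).

Facet areas (half cross-product norm):
  f1: (p0, p9, p1) → 74.2618
  f2: (p11, p1, p15) → 42.9185
  f3: (p11, p14, p1) → 51.5463
  f4: (p3, p14, p1) → 54.4214
  f5: (p16, p0, p12) → 6.6470
  f6: (p16, p0, p1) → 48.0498
  f7: (p16, p3, p12) → 6.1191
  f8: (p16, p3, p1) → 35.6467
  f9: (p5, p3, p12) → 54.6330
  f10: (p5, p3, p14) → 42.0726
  f11: (p6, p1, p15) → 95.1074
  f12: (p6, p9, p1) → 25.8292
  f13: (p4, p11, p14) → 15.5984
  f14: (p4, p11, p15) → 20.1943
  f15: (p4, p6, p15) → 62.7756
  f16: (p4, p6, p2) → 81.2209
  f17: (p17, p4, p2) → 80.3033
  f18: (p17, p5, p14) → 37.9398
  f19: (p17, p4, p14) → 52.4694
  f20: (p17, p5, p12) → 47.5456
  f21: (p17, p0, p12) → 29.2972
  f22: (p17, p0, p9) → 56.9568
  f23: (p17, p6, p9) → 33.1186
  f24: (p17, p6, p2) → 68.5621
Σ area = 1123.235

Euler: V−E+F = 14−36+24 = 2.

facets=24 area=1123.235


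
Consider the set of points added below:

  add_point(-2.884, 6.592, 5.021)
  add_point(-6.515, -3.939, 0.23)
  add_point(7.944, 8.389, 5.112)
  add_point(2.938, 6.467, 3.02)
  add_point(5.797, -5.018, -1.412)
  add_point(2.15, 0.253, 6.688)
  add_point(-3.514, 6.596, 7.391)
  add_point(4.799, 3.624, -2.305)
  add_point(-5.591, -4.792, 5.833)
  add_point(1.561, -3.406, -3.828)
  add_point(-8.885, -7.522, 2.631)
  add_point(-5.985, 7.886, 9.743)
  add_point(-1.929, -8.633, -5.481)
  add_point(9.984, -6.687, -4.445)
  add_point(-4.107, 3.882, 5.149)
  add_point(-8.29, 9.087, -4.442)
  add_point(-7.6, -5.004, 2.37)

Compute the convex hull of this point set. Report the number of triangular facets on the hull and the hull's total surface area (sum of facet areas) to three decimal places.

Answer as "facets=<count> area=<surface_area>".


Extreme-point indices: [2, 5, 7, 8, 10, 11, 12, 13, 15] — 9 of 17 on the boundary.

Facet areas (half cross-product norm):
  f1: (p11, p15, p10) → 115.8764
  f2: (p12, p13, p10) → 54.1171
  f3: (p12, p15, p10) → 94.6069
  f4: (p12, p15, p13) → 112.4373
  f5: (p8, p13, p10) → 49.6778
  f6: (p8, p5, p13) → 70.4350
  f7: (p8, p11, p10) → 27.0658
  f8: (p8, p5, p11) → 52.5386
  f9: (p7, p15, p13) → 59.2379
  f10: (p2, p5, p11) → 58.2562
  f11: (p2, p11, p15) → 104.5150
  f12: (p2, p5, p13) → 77.1865
  f13: (p2, p7, p15) → 65.3144
  f14: (p2, p7, p13) → 49.2424
Σ area = 990.507

Euler: V−E+F = 9−21+14 = 2.

facets=14 area=990.507


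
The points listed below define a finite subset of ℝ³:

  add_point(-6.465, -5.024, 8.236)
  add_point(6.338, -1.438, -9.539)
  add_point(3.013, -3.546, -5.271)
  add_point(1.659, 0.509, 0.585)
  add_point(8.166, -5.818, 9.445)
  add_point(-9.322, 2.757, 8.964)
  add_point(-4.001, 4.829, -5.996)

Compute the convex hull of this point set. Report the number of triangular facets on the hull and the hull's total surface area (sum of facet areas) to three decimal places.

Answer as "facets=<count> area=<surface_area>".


facets=10 area=662.677

Points on the hull: [0, 1, 2, 3, 4, 5, 6] (7 of 7).

Per-facet area ½‖(b−a)×(c−a)‖:
  f1: (p0, p4, p5) → 56.4529
  f2: (p0, p6, p5) → 66.4329
  f3: (p3, p4, p5) → 88.5647
  f4: (p3, p6, p5) → 67.3260
  f5: (p3, p1, p4) → 67.8558
  f6: (p3, p1, p6) → 52.5426
  f7: (p2, p1, p4) → 38.1579
  f8: (p2, p0, p4) → 105.6456
  f9: (p2, p1, p6) → 31.7591
  f10: (p2, p0, p6) → 87.9400
Σ area = 662.677

Euler characteristic 7−15+10 = 2 ✓


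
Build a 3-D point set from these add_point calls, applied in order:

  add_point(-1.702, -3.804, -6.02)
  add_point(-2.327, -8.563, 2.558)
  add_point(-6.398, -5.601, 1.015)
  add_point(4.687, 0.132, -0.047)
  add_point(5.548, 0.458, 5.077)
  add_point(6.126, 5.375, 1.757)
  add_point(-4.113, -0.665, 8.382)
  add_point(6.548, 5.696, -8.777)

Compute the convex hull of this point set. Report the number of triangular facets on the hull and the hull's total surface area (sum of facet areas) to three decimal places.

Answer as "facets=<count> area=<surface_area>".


facets=12 area=484.602

Hull vertices (8/8): indices [0, 1, 2, 3, 4, 5, 6, 7].

Per-facet area ½‖(b−a)×(c−a)‖:
  f1: (p6, p7, p2) → 90.3090
  f2: (p6, p1, p2) → 23.9195
  f3: (p4, p6, p1) → 49.3310
  f4: (p0, p7, p2) → 41.0775
  f5: (p0, p1, p2) → 22.7190
  f6: (p0, p1, p7) → 51.3622
  f7: (p3, p1, p7) → 43.2222
  f8: (p3, p4, p7) → 17.9686
  f9: (p3, p4, p1) → 29.7755
  f10: (p5, p6, p7) → 60.8700
  f11: (p5, p4, p7) → 25.4905
  f12: (p5, p4, p6) → 28.5569
Σ area = 484.602

Check V−E+F: 8 − 18 + 12 = 2.


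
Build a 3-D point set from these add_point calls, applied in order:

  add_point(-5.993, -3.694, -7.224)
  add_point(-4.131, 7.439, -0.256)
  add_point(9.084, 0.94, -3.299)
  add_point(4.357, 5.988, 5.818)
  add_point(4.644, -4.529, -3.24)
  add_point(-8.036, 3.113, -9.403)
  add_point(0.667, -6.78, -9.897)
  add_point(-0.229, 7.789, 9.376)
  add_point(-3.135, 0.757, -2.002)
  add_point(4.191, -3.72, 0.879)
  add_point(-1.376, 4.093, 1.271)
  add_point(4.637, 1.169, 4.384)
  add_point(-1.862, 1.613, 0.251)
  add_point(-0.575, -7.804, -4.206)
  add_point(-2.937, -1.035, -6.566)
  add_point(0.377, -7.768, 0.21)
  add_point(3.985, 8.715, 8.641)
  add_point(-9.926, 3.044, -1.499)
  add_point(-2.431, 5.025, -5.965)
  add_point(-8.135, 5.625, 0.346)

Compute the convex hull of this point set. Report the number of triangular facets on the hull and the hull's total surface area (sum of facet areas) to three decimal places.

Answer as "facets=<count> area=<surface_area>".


Extreme-point indices: [0, 1, 2, 4, 5, 6, 7, 9, 11, 13, 15, 16, 17, 18, 19] — 15 of 20 on the boundary.

Area of each hull facet:
  f1: (p15, p7, p17) → 110.1663
  f2: (p6, p5, p2) → 86.9004
  f3: (p6, p15, p13) → 5.9597
  f4: (p19, p7, p17) → 12.7355
  f5: (p19, p5, p17) → 13.7410
  f6: (p0, p6, p13) → 20.7454
  f7: (p0, p6, p5) → 25.2153
  f8: (p0, p5, p17) → 29.4042
  f9: (p0, p15, p17) → 51.0647
  f10: (p0, p15, p13) → 14.0842
  f11: (p4, p6, p2) → 24.2946
  f12: (p4, p6, p15) → 25.7171
  f13: (p18, p5, p2) → 27.3450
  f14: (p18, p16, p2) → 89.9672
  f15: (p9, p4, p2) → 14.8318
  f16: (p9, p4, p15) → 11.6283
  f17: (p11, p15, p7) → 42.2973
  f18: (p11, p16, p7) → 19.0053
  f19: (p11, p9, p15) → 11.9754
  f20: (p11, p16, p2) → 33.7602
  f21: (p11, p9, p2) → 23.3982
  f22: (p1, p18, p16) → 33.3624
  f23: (p1, p19, p7) → 22.4666
  f24: (p1, p16, p7) → 22.2335
  f25: (p1, p19, p5) → 22.3182
  f26: (p1, p18, p5) → 20.7399
Σ area = 815.358

Euler characteristic 15−39+26 = 2 ✓

facets=26 area=815.358


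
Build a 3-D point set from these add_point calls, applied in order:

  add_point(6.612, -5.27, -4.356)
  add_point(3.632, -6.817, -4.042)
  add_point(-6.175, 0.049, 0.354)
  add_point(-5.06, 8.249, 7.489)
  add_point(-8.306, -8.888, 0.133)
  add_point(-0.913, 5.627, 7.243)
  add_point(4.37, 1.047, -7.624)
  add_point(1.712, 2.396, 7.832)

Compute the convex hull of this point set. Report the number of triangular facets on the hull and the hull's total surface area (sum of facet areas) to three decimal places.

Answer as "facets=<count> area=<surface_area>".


facets=12 area=548.527

Extreme-point indices: [0, 1, 2, 3, 4, 5, 6, 7] — 8 of 8 on the boundary.

Per-facet area ½‖(b−a)×(c−a)‖:
  f1: (p7, p3, p4) → 75.8368
  f2: (p7, p6, p0) → 55.8586
  f3: (p1, p6, p4) → 51.8395
  f4: (p1, p6, p0) → 12.4043
  f5: (p1, p7, p4) → 93.3386
  f6: (p1, p7, p0) → 25.4338
  f7: (p2, p3, p4) → 32.0872
  f8: (p2, p6, p4) → 59.1054
  f9: (p2, p6, p3) → 70.0470
  f10: (p5, p6, p3) → 35.7141
  f11: (p5, p7, p3) → 3.7905
  f12: (p5, p7, p6) → 33.0714
Σ area = 548.527

Euler: V−E+F = 8−18+12 = 2.


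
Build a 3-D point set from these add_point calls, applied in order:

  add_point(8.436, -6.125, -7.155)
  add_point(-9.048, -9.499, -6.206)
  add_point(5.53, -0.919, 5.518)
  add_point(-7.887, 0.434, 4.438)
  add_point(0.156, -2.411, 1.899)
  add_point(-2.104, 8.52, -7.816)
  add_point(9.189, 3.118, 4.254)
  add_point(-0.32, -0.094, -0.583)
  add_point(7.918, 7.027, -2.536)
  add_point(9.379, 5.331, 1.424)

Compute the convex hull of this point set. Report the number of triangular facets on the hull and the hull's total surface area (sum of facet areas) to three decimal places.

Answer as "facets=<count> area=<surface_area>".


facets=12 area=850.112

8 of the 10 inputs are extreme points: [0, 1, 2, 3, 5, 6, 8, 9].

Triangle areas on the boundary:
  f1: (p0, p5, p1) → 146.3219
  f2: (p0, p2, p1) → 122.8027
  f3: (p3, p5, p1) → 113.1671
  f4: (p3, p2, p1) → 98.5547
  f5: (p3, p5, p9) → 113.3022
  f6: (p8, p5, p9) → 17.6851
  f7: (p8, p0, p9) → 31.6368
  f8: (p8, p0, p5) → 79.6895
  f9: (p6, p0, p9) → 25.7927
  f10: (p6, p0, p2) → 39.0658
  f11: (p6, p3, p9) → 30.7138
  f12: (p6, p3, p2) → 31.3802
Σ area = 850.112

Euler characteristic 8−18+12 = 2 ✓


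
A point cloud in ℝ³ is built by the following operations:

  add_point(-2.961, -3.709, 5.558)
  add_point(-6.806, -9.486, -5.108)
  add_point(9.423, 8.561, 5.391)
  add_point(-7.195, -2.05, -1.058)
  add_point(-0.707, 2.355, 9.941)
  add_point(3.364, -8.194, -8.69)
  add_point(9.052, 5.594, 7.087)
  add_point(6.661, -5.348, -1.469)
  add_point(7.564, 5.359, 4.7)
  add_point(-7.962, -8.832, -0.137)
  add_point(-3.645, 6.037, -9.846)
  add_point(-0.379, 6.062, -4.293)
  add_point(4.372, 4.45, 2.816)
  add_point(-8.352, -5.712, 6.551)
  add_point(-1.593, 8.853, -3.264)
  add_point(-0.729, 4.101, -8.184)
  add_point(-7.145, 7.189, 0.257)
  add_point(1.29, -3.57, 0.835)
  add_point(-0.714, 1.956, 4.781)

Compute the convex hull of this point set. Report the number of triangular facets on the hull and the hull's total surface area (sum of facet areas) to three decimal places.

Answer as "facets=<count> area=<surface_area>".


facets=22 area=1057.701

Points on the hull: [0, 1, 2, 4, 5, 6, 7, 9, 10, 13, 14, 15, 16] (13 of 19).

Area of each hull facet:
  f1: (p16, p14, p2) → 45.0503
  f2: (p6, p7, p2) → 22.3186
  f3: (p9, p7, p13) → 55.7325
  f4: (p9, p16, p13) → 53.2161
  f5: (p9, p16, p1) → 40.8812
  f6: (p5, p7, p2) → 44.7155
  f7: (p5, p9, p1) → 23.9659
  f8: (p5, p9, p7) → 58.8269
  f9: (p10, p16, p14) → 25.0023
  f10: (p10, p16, p1) → 86.5066
  f11: (p10, p5, p1) → 82.8509
  f12: (p10, p14, p2) → 34.2363
  f13: (p0, p7, p13) → 21.4426
  f14: (p4, p16, p2) → 79.9810
  f15: (p4, p6, p2) → 15.9617
  f16: (p4, p16, p13) → 69.9272
  f17: (p4, p0, p13) → 20.5065
  f18: (p4, p6, p7) → 73.2133
  f19: (p4, p0, p7) → 46.0157
  f20: (p15, p5, p2) → 113.2071
  f21: (p15, p10, p2) → 26.0661
  f22: (p15, p10, p5) → 18.0767
Σ area = 1057.701

Check V−E+F: 13 − 33 + 22 = 2.
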